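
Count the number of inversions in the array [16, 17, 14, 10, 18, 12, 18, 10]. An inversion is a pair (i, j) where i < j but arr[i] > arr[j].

Finding inversions in [16, 17, 14, 10, 18, 12, 18, 10]:

(0, 2): arr[0]=16 > arr[2]=14
(0, 3): arr[0]=16 > arr[3]=10
(0, 5): arr[0]=16 > arr[5]=12
(0, 7): arr[0]=16 > arr[7]=10
(1, 2): arr[1]=17 > arr[2]=14
(1, 3): arr[1]=17 > arr[3]=10
(1, 5): arr[1]=17 > arr[5]=12
(1, 7): arr[1]=17 > arr[7]=10
(2, 3): arr[2]=14 > arr[3]=10
(2, 5): arr[2]=14 > arr[5]=12
(2, 7): arr[2]=14 > arr[7]=10
(4, 5): arr[4]=18 > arr[5]=12
(4, 7): arr[4]=18 > arr[7]=10
(5, 7): arr[5]=12 > arr[7]=10
(6, 7): arr[6]=18 > arr[7]=10

Total inversions: 15

The array has 15 inversion(s): (0,2), (0,3), (0,5), (0,7), (1,2), (1,3), (1,5), (1,7), (2,3), (2,5), (2,7), (4,5), (4,7), (5,7), (6,7). Each pair (i,j) satisfies i < j and arr[i] > arr[j].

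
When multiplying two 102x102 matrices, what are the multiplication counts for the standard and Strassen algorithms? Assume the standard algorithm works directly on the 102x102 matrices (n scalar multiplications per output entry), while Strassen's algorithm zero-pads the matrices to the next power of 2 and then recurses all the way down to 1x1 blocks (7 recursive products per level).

Matrix multiplication for 102x102 matrices:

Strassen's algorithm requires power-of-2 dimensions. Pad 102x102 to 128x128 (next power of 2).

Standard algorithm: 102^3 = 1061208 multiplications
Strassen's algorithm: 7^(log2(128)) = 7^7 = 823543 multiplications
Savings: 1061208 - 823543 = 237665 multiplications

Standard: 1061208 multiplications (102^3). Strassen: 823543 multiplications (7^7, after padding to 128x128). Strassen reduces 8 recursive multiplications to 7 at each level.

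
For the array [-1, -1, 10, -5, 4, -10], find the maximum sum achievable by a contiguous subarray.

Using Kadane's algorithm on [-1, -1, 10, -5, 4, -10]:

Scanning through the array:
Position 1 (value -1): max_ending_here = -1, max_so_far = -1
Position 2 (value 10): max_ending_here = 10, max_so_far = 10
Position 3 (value -5): max_ending_here = 5, max_so_far = 10
Position 4 (value 4): max_ending_here = 9, max_so_far = 10
Position 5 (value -10): max_ending_here = -1, max_so_far = 10

Maximum subarray: [10]
Maximum sum: 10

The maximum subarray is [10] with sum 10. This subarray runs from index 2 to index 2.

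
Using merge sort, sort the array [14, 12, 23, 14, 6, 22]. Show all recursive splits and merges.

Merge sort trace:

Split: [14, 12, 23, 14, 6, 22] -> [14, 12, 23] and [14, 6, 22]
  Split: [14, 12, 23] -> [14] and [12, 23]
    Split: [12, 23] -> [12] and [23]
    Merge: [12] + [23] -> [12, 23]
  Merge: [14] + [12, 23] -> [12, 14, 23]
  Split: [14, 6, 22] -> [14] and [6, 22]
    Split: [6, 22] -> [6] and [22]
    Merge: [6] + [22] -> [6, 22]
  Merge: [14] + [6, 22] -> [6, 14, 22]
Merge: [12, 14, 23] + [6, 14, 22] -> [6, 12, 14, 14, 22, 23]

Final sorted array: [6, 12, 14, 14, 22, 23]

The merge sort proceeds by recursively splitting the array and merging sorted halves.
After all merges, the sorted array is [6, 12, 14, 14, 22, 23].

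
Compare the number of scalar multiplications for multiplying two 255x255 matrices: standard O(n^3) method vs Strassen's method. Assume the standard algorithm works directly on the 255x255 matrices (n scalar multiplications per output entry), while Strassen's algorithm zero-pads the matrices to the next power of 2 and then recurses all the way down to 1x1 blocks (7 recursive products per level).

Matrix multiplication for 255x255 matrices:

Strassen's algorithm requires power-of-2 dimensions. Pad 255x255 to 256x256 (next power of 2).

Standard algorithm: 255^3 = 16581375 multiplications
Strassen's algorithm: 7^(log2(256)) = 7^8 = 5764801 multiplications
Savings: 16581375 - 5764801 = 10816574 multiplications

Standard: 16581375 multiplications (255^3). Strassen: 5764801 multiplications (7^8, after padding to 256x256). Strassen reduces 8 recursive multiplications to 7 at each level.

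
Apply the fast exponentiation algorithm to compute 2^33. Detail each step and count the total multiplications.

Computing 2^33 by squaring (build up from 2^1; each line after the first costs one multiplication):

2^1 = 2
2^2 = (2^1)^2 = 2^2 = 4
2^4 = (2^2)^2 = 4^2 = 16
2^8 = (2^4)^2 = 16^2 = 256
2^16 = (2^8)^2 = 256^2 = 65536
2^32 = (2^16)^2 = 65536^2 = 4294967296
2^33 = 2 * 2^32 = 2 * 4294967296 = 8589934592

Result: 8589934592
Multiplications needed: 6 (6 lines after 2^1)

2^33 = 8589934592. Using exponentiation by squaring, this requires 6 multiplications. The key idea: if the exponent is even, square the half-power; if odd, multiply by the base once.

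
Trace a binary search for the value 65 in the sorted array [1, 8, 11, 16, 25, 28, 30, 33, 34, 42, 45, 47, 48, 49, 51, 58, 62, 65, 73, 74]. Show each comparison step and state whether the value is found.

Binary search for 65 in [1, 8, 11, 16, 25, 28, 30, 33, 34, 42, 45, 47, 48, 49, 51, 58, 62, 65, 73, 74]:

lo=0, hi=19, mid=9, arr[mid]=42 -> 42 < 65, search right half
lo=10, hi=19, mid=14, arr[mid]=51 -> 51 < 65, search right half
lo=15, hi=19, mid=17, arr[mid]=65 -> Found target at index 17!

Binary search finds 65 at index 17 after 3 comparisons. The search repeatedly halves the search space by comparing with the middle element.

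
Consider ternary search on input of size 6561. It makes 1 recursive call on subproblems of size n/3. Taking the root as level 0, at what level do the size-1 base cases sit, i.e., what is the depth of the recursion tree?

For divide and conquer with division factor 3:

Problem sizes at each level:
Level 0: 6561
Level 1: 2187
Level 2: 729
Level 3: 243
Level 4: 81
Level 5: 27
Level 6: 9
Level 7: 3
Level 8: 1

The root is level 0 and the size-1 base case is level 8 (the tree spans levels 0 through 8, i.e. 9 levels counting the root), so the depth is the number of divisions: log_3(6561) = 8

The recursion tree depth is log_3(6561) = 8. At each level, the problem size is divided by 3, so it takes 8 divisions to reduce to a base case of size 1. The algorithm makes 1 recursive call at each level.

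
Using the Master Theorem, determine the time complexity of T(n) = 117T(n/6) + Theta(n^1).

Master Theorem for T(n) = 117T(n/6) + O(n^1):

a = 117, b = 6, c = 1
log_b(a) = log_6(117) = 2.6578

Case 1: c = 1 < log_6(117) = 2.6578
T(n) = O(n^(log_6 117))

For T(n) = 117T(n/6) + O(n^1): log_6(117) = 2.6578. This is Case 1 of the Master Theorem (c < log_b(a), work dominated by leaves), giving O(n^(log_6 117)).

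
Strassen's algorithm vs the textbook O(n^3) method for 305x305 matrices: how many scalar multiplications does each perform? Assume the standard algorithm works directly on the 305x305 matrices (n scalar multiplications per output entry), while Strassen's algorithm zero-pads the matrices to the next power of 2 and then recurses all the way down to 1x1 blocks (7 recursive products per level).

Matrix multiplication for 305x305 matrices:

Strassen's algorithm requires power-of-2 dimensions. Pad 305x305 to 512x512 (next power of 2).

Standard algorithm: 305^3 = 28372625 multiplications
Strassen's algorithm: 7^(log2(512)) = 7^9 = 40353607 multiplications
Difference: 28372625 - 40353607 = -11980982 (Strassen uses MORE here due to padding overhead — for small or just-over-power-of-2 n, padding can outweigh the per-level savings)

Standard: 28372625 multiplications (305^3). Strassen: 40353607 multiplications (7^9, after padding to 512x512). Strassen reduces 8 recursive multiplications to 7 at each level.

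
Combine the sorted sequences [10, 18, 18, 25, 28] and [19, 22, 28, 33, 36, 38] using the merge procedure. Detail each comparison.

Merging process:

Compare 10 vs 19: take 10 from left. Merged: [10]
Compare 18 vs 19: take 18 from left. Merged: [10, 18]
Compare 18 vs 19: take 18 from left. Merged: [10, 18, 18]
Compare 25 vs 19: take 19 from right. Merged: [10, 18, 18, 19]
Compare 25 vs 22: take 22 from right. Merged: [10, 18, 18, 19, 22]
Compare 25 vs 28: take 25 from left. Merged: [10, 18, 18, 19, 22, 25]
Compare 28 vs 28: take 28 from left. Merged: [10, 18, 18, 19, 22, 25, 28]
Append remaining from right: [28, 33, 36, 38]. Merged: [10, 18, 18, 19, 22, 25, 28, 28, 33, 36, 38]

Final merged array: [10, 18, 18, 19, 22, 25, 28, 28, 33, 36, 38]
Total comparisons: 7

The merged array is [10, 18, 18, 19, 22, 25, 28, 28, 33, 36, 38], requiring 7 comparisons. The merge step runs in O(n) time where n is the total number of elements.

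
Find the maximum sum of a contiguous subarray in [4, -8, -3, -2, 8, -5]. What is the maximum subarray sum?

Using Kadane's algorithm on [4, -8, -3, -2, 8, -5]:

Scanning through the array:
Position 1 (value -8): max_ending_here = -4, max_so_far = 4
Position 2 (value -3): max_ending_here = -3, max_so_far = 4
Position 3 (value -2): max_ending_here = -2, max_so_far = 4
Position 4 (value 8): max_ending_here = 8, max_so_far = 8
Position 5 (value -5): max_ending_here = 3, max_so_far = 8

Maximum subarray: [8]
Maximum sum: 8

The maximum subarray is [8] with sum 8. This subarray runs from index 4 to index 4.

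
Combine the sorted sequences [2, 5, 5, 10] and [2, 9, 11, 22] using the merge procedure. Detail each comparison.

Merging process:

Compare 2 vs 2: take 2 from left. Merged: [2]
Compare 5 vs 2: take 2 from right. Merged: [2, 2]
Compare 5 vs 9: take 5 from left. Merged: [2, 2, 5]
Compare 5 vs 9: take 5 from left. Merged: [2, 2, 5, 5]
Compare 10 vs 9: take 9 from right. Merged: [2, 2, 5, 5, 9]
Compare 10 vs 11: take 10 from left. Merged: [2, 2, 5, 5, 9, 10]
Append remaining from right: [11, 22]. Merged: [2, 2, 5, 5, 9, 10, 11, 22]

Final merged array: [2, 2, 5, 5, 9, 10, 11, 22]
Total comparisons: 6

The merged array is [2, 2, 5, 5, 9, 10, 11, 22], requiring 6 comparisons. The merge step runs in O(n) time where n is the total number of elements.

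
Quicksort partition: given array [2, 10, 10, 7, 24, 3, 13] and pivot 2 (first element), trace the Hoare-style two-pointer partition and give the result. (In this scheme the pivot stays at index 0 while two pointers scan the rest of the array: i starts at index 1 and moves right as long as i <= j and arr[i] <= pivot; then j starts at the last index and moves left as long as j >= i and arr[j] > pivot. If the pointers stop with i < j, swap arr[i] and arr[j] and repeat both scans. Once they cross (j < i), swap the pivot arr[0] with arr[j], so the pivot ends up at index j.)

Hoare-style two-pointer partition with pivot = 2:

Initial array: [2, 10, 10, 7, 24, 3, 13]

Pointers start at i = 1, j = 6.
i ends at 1, j ends at 0: the pointers have crossed (j < i), so scanning stops.

j = 0, so swapping arr[0] with arr[j] leaves the pivot at position 0: [2, 10, 10, 7, 24, 3, 13]
Pivot position: 0

After partitioning with pivot 2, the array becomes [2, 10, 10, 7, 24, 3, 13]. The pivot is placed at index 0. All elements to the left of the pivot are <= 2, and all elements to the right are > 2.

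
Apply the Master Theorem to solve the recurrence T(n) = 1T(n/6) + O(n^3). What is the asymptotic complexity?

Master Theorem for T(n) = 1T(n/6) + O(n^3):

a = 1, b = 6, c = 3
log_b(a) = log_6(1) = 0.0000

Case 3: c = 3 > log_6(1) = 0.0000
T(n) = O(n^3) = O(n^3)

For T(n) = 1T(n/6) + O(n^3): log_6(1) = 0.0000. This is Case 3 of the Master Theorem (c > log_b(a), work dominated by root), giving O(n^3).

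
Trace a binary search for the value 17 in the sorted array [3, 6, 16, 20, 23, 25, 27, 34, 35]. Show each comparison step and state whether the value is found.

Binary search for 17 in [3, 6, 16, 20, 23, 25, 27, 34, 35]:

lo=0, hi=8, mid=4, arr[mid]=23 -> 23 > 17, search left half
lo=0, hi=3, mid=1, arr[mid]=6 -> 6 < 17, search right half
lo=2, hi=3, mid=2, arr[mid]=16 -> 16 < 17, search right half
lo=3, hi=3, mid=3, arr[mid]=20 -> 20 > 17, search left half
lo=3 > hi=2, target 17 not found

Binary search determines that 17 is not in the array after 4 comparisons. The search space was exhausted without finding the target.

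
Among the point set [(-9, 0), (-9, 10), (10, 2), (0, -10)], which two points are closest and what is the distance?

Computing all pairwise distances among 4 points:

d((-9, 0), (-9, 10)) = 10.0 <-- minimum
d((-9, 0), (10, 2)) = 19.105
d((-9, 0), (0, -10)) = 13.4536
d((-9, 10), (10, 2)) = 20.6155
d((-9, 10), (0, -10)) = 21.9317
d((10, 2), (0, -10)) = 15.6205

Closest pair: (-9, 0) and (-9, 10) with distance 10.0

The closest pair is (-9, 0) and (-9, 10) with Euclidean distance 10.0. For 4 points, brute-force pairwise comparison is shown above. For large n, the divide-and-conquer algorithm (sort by x, recurse on halves, check the dividing strip) achieves O(n log n).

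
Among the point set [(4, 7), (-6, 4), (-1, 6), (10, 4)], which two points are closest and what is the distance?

Computing all pairwise distances among 4 points:

d((4, 7), (-6, 4)) = 10.4403
d((4, 7), (-1, 6)) = 5.099 <-- minimum
d((4, 7), (10, 4)) = 6.7082
d((-6, 4), (-1, 6)) = 5.3852
d((-6, 4), (10, 4)) = 16.0
d((-1, 6), (10, 4)) = 11.1803

Closest pair: (4, 7) and (-1, 6) with distance 5.099

The closest pair is (4, 7) and (-1, 6) with Euclidean distance 5.099. For 4 points, brute-force pairwise comparison is shown above. For large n, the divide-and-conquer algorithm (sort by x, recurse on halves, check the dividing strip) achieves O(n log n).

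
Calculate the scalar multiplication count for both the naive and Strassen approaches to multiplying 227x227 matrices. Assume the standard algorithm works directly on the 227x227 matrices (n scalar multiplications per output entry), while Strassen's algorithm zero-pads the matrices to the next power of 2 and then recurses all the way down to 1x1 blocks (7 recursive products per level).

Matrix multiplication for 227x227 matrices:

Strassen's algorithm requires power-of-2 dimensions. Pad 227x227 to 256x256 (next power of 2).

Standard algorithm: 227^3 = 11697083 multiplications
Strassen's algorithm: 7^(log2(256)) = 7^8 = 5764801 multiplications
Savings: 11697083 - 5764801 = 5932282 multiplications

Standard: 11697083 multiplications (227^3). Strassen: 5764801 multiplications (7^8, after padding to 256x256). Strassen reduces 8 recursive multiplications to 7 at each level.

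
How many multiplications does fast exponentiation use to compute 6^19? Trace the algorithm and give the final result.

Computing 6^19 by squaring (build up from 6^1; each line after the first costs one multiplication):

6^1 = 6
6^2 = (6^1)^2 = 6^2 = 36
6^4 = (6^2)^2 = 36^2 = 1296
6^8 = (6^4)^2 = 1296^2 = 1679616
6^9 = 6 * 6^8 = 6 * 1679616 = 10077696
6^18 = (6^9)^2 = 10077696^2 = 101559956668416
6^19 = 6 * 6^18 = 6 * 101559956668416 = 609359740010496

Result: 609359740010496
Multiplications needed: 6 (6 lines after 6^1)

6^19 = 609359740010496. Using exponentiation by squaring, this requires 6 multiplications. The key idea: if the exponent is even, square the half-power; if odd, multiply by the base once.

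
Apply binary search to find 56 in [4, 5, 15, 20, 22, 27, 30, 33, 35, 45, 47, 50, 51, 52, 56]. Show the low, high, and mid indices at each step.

Binary search for 56 in [4, 5, 15, 20, 22, 27, 30, 33, 35, 45, 47, 50, 51, 52, 56]:

lo=0, hi=14, mid=7, arr[mid]=33 -> 33 < 56, search right half
lo=8, hi=14, mid=11, arr[mid]=50 -> 50 < 56, search right half
lo=12, hi=14, mid=13, arr[mid]=52 -> 52 < 56, search right half
lo=14, hi=14, mid=14, arr[mid]=56 -> Found target at index 14!

Binary search finds 56 at index 14 after 4 comparisons. The search repeatedly halves the search space by comparing with the middle element.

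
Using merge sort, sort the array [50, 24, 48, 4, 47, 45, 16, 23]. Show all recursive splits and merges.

Merge sort trace:

Split: [50, 24, 48, 4, 47, 45, 16, 23] -> [50, 24, 48, 4] and [47, 45, 16, 23]
  Split: [50, 24, 48, 4] -> [50, 24] and [48, 4]
    Split: [50, 24] -> [50] and [24]
    Merge: [50] + [24] -> [24, 50]
    Split: [48, 4] -> [48] and [4]
    Merge: [48] + [4] -> [4, 48]
  Merge: [24, 50] + [4, 48] -> [4, 24, 48, 50]
  Split: [47, 45, 16, 23] -> [47, 45] and [16, 23]
    Split: [47, 45] -> [47] and [45]
    Merge: [47] + [45] -> [45, 47]
    Split: [16, 23] -> [16] and [23]
    Merge: [16] + [23] -> [16, 23]
  Merge: [45, 47] + [16, 23] -> [16, 23, 45, 47]
Merge: [4, 24, 48, 50] + [16, 23, 45, 47] -> [4, 16, 23, 24, 45, 47, 48, 50]

Final sorted array: [4, 16, 23, 24, 45, 47, 48, 50]

The merge sort proceeds by recursively splitting the array and merging sorted halves.
After all merges, the sorted array is [4, 16, 23, 24, 45, 47, 48, 50].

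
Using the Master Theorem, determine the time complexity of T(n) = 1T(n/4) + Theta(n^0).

Master Theorem for T(n) = 1T(n/4) + O(n^0):

a = 1, b = 4, c = 0
log_b(a) = log_4(1) = 0.0000

Case 2: c = 0 = log_4(1) = 0.0000
T(n) = O(n^0 log n) = O(log n)

For T(n) = 1T(n/4) + O(n^0): log_4(1) = 0.0000. This is Case 2 of the Master Theorem (c = log_b(a), equal work at all levels), giving O(log n).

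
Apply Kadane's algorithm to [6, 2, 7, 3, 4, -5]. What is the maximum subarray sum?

Using Kadane's algorithm on [6, 2, 7, 3, 4, -5]:

Scanning through the array:
Position 1 (value 2): max_ending_here = 8, max_so_far = 8
Position 2 (value 7): max_ending_here = 15, max_so_far = 15
Position 3 (value 3): max_ending_here = 18, max_so_far = 18
Position 4 (value 4): max_ending_here = 22, max_so_far = 22
Position 5 (value -5): max_ending_here = 17, max_so_far = 22

Maximum subarray: [6, 2, 7, 3, 4]
Maximum sum: 22

The maximum subarray is [6, 2, 7, 3, 4] with sum 22. This subarray runs from index 0 to index 4.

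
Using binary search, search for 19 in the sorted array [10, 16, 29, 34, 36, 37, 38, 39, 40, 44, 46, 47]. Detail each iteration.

Binary search for 19 in [10, 16, 29, 34, 36, 37, 38, 39, 40, 44, 46, 47]:

lo=0, hi=11, mid=5, arr[mid]=37 -> 37 > 19, search left half
lo=0, hi=4, mid=2, arr[mid]=29 -> 29 > 19, search left half
lo=0, hi=1, mid=0, arr[mid]=10 -> 10 < 19, search right half
lo=1, hi=1, mid=1, arr[mid]=16 -> 16 < 19, search right half
lo=2 > hi=1, target 19 not found

Binary search determines that 19 is not in the array after 4 comparisons. The search space was exhausted without finding the target.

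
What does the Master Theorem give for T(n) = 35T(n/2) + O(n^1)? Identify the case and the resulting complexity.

Master Theorem for T(n) = 35T(n/2) + O(n^1):

a = 35, b = 2, c = 1
log_b(a) = log_2(35) = 5.1293

Case 1: c = 1 < log_2(35) = 5.1293
T(n) = O(n^(log_2 35))

For T(n) = 35T(n/2) + O(n^1): log_2(35) = 5.1293. This is Case 1 of the Master Theorem (c < log_b(a), work dominated by leaves), giving O(n^(log_2 35)).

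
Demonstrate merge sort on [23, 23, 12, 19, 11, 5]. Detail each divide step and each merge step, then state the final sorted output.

Merge sort trace:

Split: [23, 23, 12, 19, 11, 5] -> [23, 23, 12] and [19, 11, 5]
  Split: [23, 23, 12] -> [23] and [23, 12]
    Split: [23, 12] -> [23] and [12]
    Merge: [23] + [12] -> [12, 23]
  Merge: [23] + [12, 23] -> [12, 23, 23]
  Split: [19, 11, 5] -> [19] and [11, 5]
    Split: [11, 5] -> [11] and [5]
    Merge: [11] + [5] -> [5, 11]
  Merge: [19] + [5, 11] -> [5, 11, 19]
Merge: [12, 23, 23] + [5, 11, 19] -> [5, 11, 12, 19, 23, 23]

Final sorted array: [5, 11, 12, 19, 23, 23]

The merge sort proceeds by recursively splitting the array and merging sorted halves.
After all merges, the sorted array is [5, 11, 12, 19, 23, 23].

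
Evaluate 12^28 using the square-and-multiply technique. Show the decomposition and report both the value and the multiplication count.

Computing 12^28 by squaring (build up from 12^1; each line after the first costs one multiplication):

12^1 = 12
12^2 = (12^1)^2 = 12^2 = 144
12^3 = 12 * 12^2 = 12 * 144 = 1728
12^6 = (12^3)^2 = 1728^2 = 2985984
12^7 = 12 * 12^6 = 12 * 2985984 = 35831808
12^14 = (12^7)^2 = 35831808^2 = 1283918464548864
12^28 = (12^14)^2 = 1283918464548864^2 = 1648446623609512543951043690496

Result: 1648446623609512543951043690496
Multiplications needed: 6 (6 lines after 12^1)

12^28 = 1648446623609512543951043690496. Using exponentiation by squaring, this requires 6 multiplications. The key idea: if the exponent is even, square the half-power; if odd, multiply by the base once.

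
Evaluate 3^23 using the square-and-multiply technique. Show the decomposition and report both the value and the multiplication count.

Computing 3^23 by squaring (build up from 3^1; each line after the first costs one multiplication):

3^1 = 3
3^2 = (3^1)^2 = 3^2 = 9
3^4 = (3^2)^2 = 9^2 = 81
3^5 = 3 * 3^4 = 3 * 81 = 243
3^10 = (3^5)^2 = 243^2 = 59049
3^11 = 3 * 3^10 = 3 * 59049 = 177147
3^22 = (3^11)^2 = 177147^2 = 31381059609
3^23 = 3 * 3^22 = 3 * 31381059609 = 94143178827

Result: 94143178827
Multiplications needed: 7 (7 lines after 3^1)

3^23 = 94143178827. Using exponentiation by squaring, this requires 7 multiplications. The key idea: if the exponent is even, square the half-power; if odd, multiply by the base once.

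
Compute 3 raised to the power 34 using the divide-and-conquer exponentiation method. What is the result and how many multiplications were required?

Computing 3^34 by squaring (build up from 3^1; each line after the first costs one multiplication):

3^1 = 3
3^2 = (3^1)^2 = 3^2 = 9
3^4 = (3^2)^2 = 9^2 = 81
3^8 = (3^4)^2 = 81^2 = 6561
3^16 = (3^8)^2 = 6561^2 = 43046721
3^17 = 3 * 3^16 = 3 * 43046721 = 129140163
3^34 = (3^17)^2 = 129140163^2 = 16677181699666569

Result: 16677181699666569
Multiplications needed: 6 (6 lines after 3^1)

3^34 = 16677181699666569. Using exponentiation by squaring, this requires 6 multiplications. The key idea: if the exponent is even, square the half-power; if odd, multiply by the base once.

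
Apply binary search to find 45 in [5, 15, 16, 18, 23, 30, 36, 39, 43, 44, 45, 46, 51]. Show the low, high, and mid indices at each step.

Binary search for 45 in [5, 15, 16, 18, 23, 30, 36, 39, 43, 44, 45, 46, 51]:

lo=0, hi=12, mid=6, arr[mid]=36 -> 36 < 45, search right half
lo=7, hi=12, mid=9, arr[mid]=44 -> 44 < 45, search right half
lo=10, hi=12, mid=11, arr[mid]=46 -> 46 > 45, search left half
lo=10, hi=10, mid=10, arr[mid]=45 -> Found target at index 10!

Binary search finds 45 at index 10 after 4 comparisons. The search repeatedly halves the search space by comparing with the middle element.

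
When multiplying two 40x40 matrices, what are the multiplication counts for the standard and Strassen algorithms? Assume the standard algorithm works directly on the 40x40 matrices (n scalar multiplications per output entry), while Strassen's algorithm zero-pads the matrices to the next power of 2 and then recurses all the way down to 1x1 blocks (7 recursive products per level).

Matrix multiplication for 40x40 matrices:

Strassen's algorithm requires power-of-2 dimensions. Pad 40x40 to 64x64 (next power of 2).

Standard algorithm: 40^3 = 64000 multiplications
Strassen's algorithm: 7^(log2(64)) = 7^6 = 117649 multiplications
Difference: 64000 - 117649 = -53649 (Strassen uses MORE here due to padding overhead — for small or just-over-power-of-2 n, padding can outweigh the per-level savings)

Standard: 64000 multiplications (40^3). Strassen: 117649 multiplications (7^6, after padding to 64x64). Strassen reduces 8 recursive multiplications to 7 at each level.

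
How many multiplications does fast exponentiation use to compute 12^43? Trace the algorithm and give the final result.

Computing 12^43 by squaring (build up from 12^1; each line after the first costs one multiplication):

12^1 = 12
12^2 = (12^1)^2 = 12^2 = 144
12^4 = (12^2)^2 = 144^2 = 20736
12^5 = 12 * 12^4 = 12 * 20736 = 248832
12^10 = (12^5)^2 = 248832^2 = 61917364224
12^20 = (12^10)^2 = 61917364224^2 = 3833759992447475122176
12^21 = 12 * 12^20 = 12 * 3833759992447475122176 = 46005119909369701466112
12^42 = (12^21)^2 = 46005119909369701466112^2 = 2116471057875484488839167999221661362284396544
12^43 = 12 * 12^42 = 12 * 2116471057875484488839167999221661362284396544 = 25397652694505813866070015990659936347412758528

Result: 25397652694505813866070015990659936347412758528
Multiplications needed: 8 (8 lines after 12^1)

12^43 = 25397652694505813866070015990659936347412758528. Using exponentiation by squaring, this requires 8 multiplications. The key idea: if the exponent is even, square the half-power; if odd, multiply by the base once.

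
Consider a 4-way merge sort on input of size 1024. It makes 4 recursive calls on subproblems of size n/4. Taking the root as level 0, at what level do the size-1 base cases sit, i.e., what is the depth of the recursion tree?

For divide and conquer with division factor 4:

Problem sizes at each level:
Level 0: 1024
Level 1: 256
Level 2: 64
Level 3: 16
Level 4: 4
Level 5: 1

The root is level 0 and the size-1 base case is level 5 (the tree spans levels 0 through 5, i.e. 6 levels counting the root), so the depth is the number of divisions: log_4(1024) = 5

The recursion tree depth is log_4(1024) = 5. At each level, the problem size is divided by 4, so it takes 5 divisions to reduce to a base case of size 1. The algorithm makes 4 recursive calls at each level.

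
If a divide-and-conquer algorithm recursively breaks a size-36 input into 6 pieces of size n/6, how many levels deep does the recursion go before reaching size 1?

For divide and conquer with division factor 6:

Problem sizes at each level:
Level 0: 36
Level 1: 6
Level 2: 1

The root is level 0 and the size-1 base case is level 2 (the tree spans levels 0 through 2, i.e. 3 levels counting the root), so the depth is the number of divisions: log_6(36) = 2

The recursion tree depth is log_6(36) = 2. At each level, the problem size is divided by 6, so it takes 2 divisions to reduce to a base case of size 1. The algorithm makes 6 recursive calls at each level.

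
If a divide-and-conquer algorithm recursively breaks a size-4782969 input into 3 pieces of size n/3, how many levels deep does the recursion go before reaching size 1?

For divide and conquer with division factor 3:

Problem sizes at each level:
Level 0: 4782969
Level 1: 1594323
Level 2: 531441
Level 3: 177147
Level 4: 59049
Level 5: 19683
Level 6: 6561
Level 7: 2187
Level 8: 729
Level 9: 243
Level 10: 81
Level 11: 27
Level 12: 9
Level 13: 3
Level 14: 1

The root is level 0 and the size-1 base case is level 14 (the tree spans levels 0 through 14, i.e. 15 levels counting the root), so the depth is the number of divisions: log_3(4782969) = 14

The recursion tree depth is log_3(4782969) = 14. At each level, the problem size is divided by 3, so it takes 14 divisions to reduce to a base case of size 1. The algorithm makes 3 recursive calls at each level.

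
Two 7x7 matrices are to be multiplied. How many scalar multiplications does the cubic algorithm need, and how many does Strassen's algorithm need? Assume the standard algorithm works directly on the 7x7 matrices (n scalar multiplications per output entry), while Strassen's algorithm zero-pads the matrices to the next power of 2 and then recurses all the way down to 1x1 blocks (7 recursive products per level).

Matrix multiplication for 7x7 matrices:

Strassen's algorithm requires power-of-2 dimensions. Pad 7x7 to 8x8 (next power of 2).

Standard algorithm: 7^3 = 343 multiplications
Strassen's algorithm: 7^(log2(8)) = 7^3 = 343 multiplications
Savings: 343 - 343 = 0 multiplications

Standard: 343 multiplications (7^3). Strassen: 343 multiplications (7^3, after padding to 8x8). Strassen reduces 8 recursive multiplications to 7 at each level.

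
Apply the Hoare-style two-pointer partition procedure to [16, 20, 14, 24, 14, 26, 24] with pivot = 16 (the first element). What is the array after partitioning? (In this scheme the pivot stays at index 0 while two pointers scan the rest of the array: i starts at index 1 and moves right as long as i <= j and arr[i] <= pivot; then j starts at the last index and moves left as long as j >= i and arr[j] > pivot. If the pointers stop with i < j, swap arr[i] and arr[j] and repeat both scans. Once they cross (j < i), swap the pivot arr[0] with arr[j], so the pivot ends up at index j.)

Hoare-style two-pointer partition with pivot = 16:

Initial array: [16, 20, 14, 24, 14, 26, 24]

Pointers start at i = 1, j = 6.
i stops at index 1 (arr[1]=20 > 16), j stops at index 4 (arr[4]=14 <= 16): swap arr[1] and arr[4], array becomes [16, 14, 14, 24, 20, 26, 24]
i ends at 3, j ends at 2: the pointers have crossed (j < i), so scanning stops.

Swap pivot arr[0] with arr[2] to place pivot at position 2: [14, 14, 16, 24, 20, 26, 24]
Pivot position: 2

After partitioning with pivot 16, the array becomes [14, 14, 16, 24, 20, 26, 24]. The pivot is placed at index 2. All elements to the left of the pivot are <= 16, and all elements to the right are > 16.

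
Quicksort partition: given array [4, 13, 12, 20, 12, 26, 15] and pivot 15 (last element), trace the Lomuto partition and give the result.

Lomuto partition with pivot = 15:

Initial array: [4, 13, 12, 20, 12, 26, 15]

arr[0]=4 <= 15: swap with position 0, array becomes [4, 13, 12, 20, 12, 26, 15]
arr[1]=13 <= 15: swap with position 1, array becomes [4, 13, 12, 20, 12, 26, 15]
arr[2]=12 <= 15: swap with position 2, array becomes [4, 13, 12, 20, 12, 26, 15]
arr[3]=20 > 15: no swap
arr[4]=12 <= 15: swap with position 3, array becomes [4, 13, 12, 12, 20, 26, 15]
arr[5]=26 > 15: no swap

Place pivot at position 4: [4, 13, 12, 12, 15, 26, 20]
Pivot position: 4

After partitioning with pivot 15, the array becomes [4, 13, 12, 12, 15, 26, 20]. The pivot is placed at index 4. All elements to the left of the pivot are <= 15, and all elements to the right are > 15.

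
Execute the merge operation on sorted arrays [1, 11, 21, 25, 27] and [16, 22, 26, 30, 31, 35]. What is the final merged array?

Merging process:

Compare 1 vs 16: take 1 from left. Merged: [1]
Compare 11 vs 16: take 11 from left. Merged: [1, 11]
Compare 21 vs 16: take 16 from right. Merged: [1, 11, 16]
Compare 21 vs 22: take 21 from left. Merged: [1, 11, 16, 21]
Compare 25 vs 22: take 22 from right. Merged: [1, 11, 16, 21, 22]
Compare 25 vs 26: take 25 from left. Merged: [1, 11, 16, 21, 22, 25]
Compare 27 vs 26: take 26 from right. Merged: [1, 11, 16, 21, 22, 25, 26]
Compare 27 vs 30: take 27 from left. Merged: [1, 11, 16, 21, 22, 25, 26, 27]
Append remaining from right: [30, 31, 35]. Merged: [1, 11, 16, 21, 22, 25, 26, 27, 30, 31, 35]

Final merged array: [1, 11, 16, 21, 22, 25, 26, 27, 30, 31, 35]
Total comparisons: 8

The merged array is [1, 11, 16, 21, 22, 25, 26, 27, 30, 31, 35], requiring 8 comparisons. The merge step runs in O(n) time where n is the total number of elements.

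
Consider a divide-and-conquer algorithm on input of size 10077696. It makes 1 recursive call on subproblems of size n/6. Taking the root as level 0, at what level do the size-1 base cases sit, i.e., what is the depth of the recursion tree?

For divide and conquer with division factor 6:

Problem sizes at each level:
Level 0: 10077696
Level 1: 1679616
Level 2: 279936
Level 3: 46656
Level 4: 7776
Level 5: 1296
Level 6: 216
Level 7: 36
Level 8: 6
Level 9: 1

The root is level 0 and the size-1 base case is level 9 (the tree spans levels 0 through 9, i.e. 10 levels counting the root), so the depth is the number of divisions: log_6(10077696) = 9

The recursion tree depth is log_6(10077696) = 9. At each level, the problem size is divided by 6, so it takes 9 divisions to reduce to a base case of size 1. The algorithm makes 1 recursive call at each level.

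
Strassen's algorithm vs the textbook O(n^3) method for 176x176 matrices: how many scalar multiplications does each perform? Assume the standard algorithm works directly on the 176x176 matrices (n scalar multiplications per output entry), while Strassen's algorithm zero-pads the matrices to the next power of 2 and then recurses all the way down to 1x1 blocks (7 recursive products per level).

Matrix multiplication for 176x176 matrices:

Strassen's algorithm requires power-of-2 dimensions. Pad 176x176 to 256x256 (next power of 2).

Standard algorithm: 176^3 = 5451776 multiplications
Strassen's algorithm: 7^(log2(256)) = 7^8 = 5764801 multiplications
Difference: 5451776 - 5764801 = -313025 (Strassen uses MORE here due to padding overhead — for small or just-over-power-of-2 n, padding can outweigh the per-level savings)

Standard: 5451776 multiplications (176^3). Strassen: 5764801 multiplications (7^8, after padding to 256x256). Strassen reduces 8 recursive multiplications to 7 at each level.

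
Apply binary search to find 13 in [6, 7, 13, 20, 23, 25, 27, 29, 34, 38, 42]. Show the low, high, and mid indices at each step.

Binary search for 13 in [6, 7, 13, 20, 23, 25, 27, 29, 34, 38, 42]:

lo=0, hi=10, mid=5, arr[mid]=25 -> 25 > 13, search left half
lo=0, hi=4, mid=2, arr[mid]=13 -> Found target at index 2!

Binary search finds 13 at index 2 after 2 comparisons. The search repeatedly halves the search space by comparing with the middle element.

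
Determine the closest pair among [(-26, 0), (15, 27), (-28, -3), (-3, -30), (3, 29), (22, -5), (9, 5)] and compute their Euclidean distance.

Computing all pairwise distances among 7 points:

d((-26, 0), (15, 27)) = 49.0918
d((-26, 0), (-28, -3)) = 3.6056 <-- minimum
d((-26, 0), (-3, -30)) = 37.8021
d((-26, 0), (3, 29)) = 41.0122
d((-26, 0), (22, -5)) = 48.2597
d((-26, 0), (9, 5)) = 35.3553
d((15, 27), (-28, -3)) = 52.4309
d((15, 27), (-3, -30)) = 59.7746
d((15, 27), (3, 29)) = 12.1655
d((15, 27), (22, -5)) = 32.7567
d((15, 27), (9, 5)) = 22.8035
d((-28, -3), (-3, -30)) = 36.7967
d((-28, -3), (3, 29)) = 44.5533
d((-28, -3), (22, -5)) = 50.04
d((-28, -3), (9, 5)) = 37.855
d((-3, -30), (3, 29)) = 59.3043
d((-3, -30), (22, -5)) = 35.3553
d((-3, -30), (9, 5)) = 37.0
d((3, 29), (22, -5)) = 38.9487
d((3, 29), (9, 5)) = 24.7386
d((22, -5), (9, 5)) = 16.4012

Closest pair: (-26, 0) and (-28, -3) with distance 3.6056

The closest pair is (-26, 0) and (-28, -3) with Euclidean distance 3.6056. For 7 points, brute-force pairwise comparison is shown above. For large n, the divide-and-conquer algorithm (sort by x, recurse on halves, check the dividing strip) achieves O(n log n).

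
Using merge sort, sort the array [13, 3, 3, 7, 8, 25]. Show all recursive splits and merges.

Merge sort trace:

Split: [13, 3, 3, 7, 8, 25] -> [13, 3, 3] and [7, 8, 25]
  Split: [13, 3, 3] -> [13] and [3, 3]
    Split: [3, 3] -> [3] and [3]
    Merge: [3] + [3] -> [3, 3]
  Merge: [13] + [3, 3] -> [3, 3, 13]
  Split: [7, 8, 25] -> [7] and [8, 25]
    Split: [8, 25] -> [8] and [25]
    Merge: [8] + [25] -> [8, 25]
  Merge: [7] + [8, 25] -> [7, 8, 25]
Merge: [3, 3, 13] + [7, 8, 25] -> [3, 3, 7, 8, 13, 25]

Final sorted array: [3, 3, 7, 8, 13, 25]

The merge sort proceeds by recursively splitting the array and merging sorted halves.
After all merges, the sorted array is [3, 3, 7, 8, 13, 25].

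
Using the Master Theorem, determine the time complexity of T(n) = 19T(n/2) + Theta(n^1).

Master Theorem for T(n) = 19T(n/2) + O(n^1):

a = 19, b = 2, c = 1
log_b(a) = log_2(19) = 4.2479

Case 1: c = 1 < log_2(19) = 4.2479
T(n) = O(n^(log_2 19))

For T(n) = 19T(n/2) + O(n^1): log_2(19) = 4.2479. This is Case 1 of the Master Theorem (c < log_b(a), work dominated by leaves), giving O(n^(log_2 19)).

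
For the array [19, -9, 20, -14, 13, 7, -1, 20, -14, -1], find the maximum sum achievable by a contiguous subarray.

Using Kadane's algorithm on [19, -9, 20, -14, 13, 7, -1, 20, -14, -1]:

Scanning through the array:
Position 1 (value -9): max_ending_here = 10, max_so_far = 19
Position 2 (value 20): max_ending_here = 30, max_so_far = 30
Position 3 (value -14): max_ending_here = 16, max_so_far = 30
Position 4 (value 13): max_ending_here = 29, max_so_far = 30
Position 5 (value 7): max_ending_here = 36, max_so_far = 36
Position 6 (value -1): max_ending_here = 35, max_so_far = 36
Position 7 (value 20): max_ending_here = 55, max_so_far = 55
Position 8 (value -14): max_ending_here = 41, max_so_far = 55
Position 9 (value -1): max_ending_here = 40, max_so_far = 55

Maximum subarray: [19, -9, 20, -14, 13, 7, -1, 20]
Maximum sum: 55

The maximum subarray is [19, -9, 20, -14, 13, 7, -1, 20] with sum 55. This subarray runs from index 0 to index 7.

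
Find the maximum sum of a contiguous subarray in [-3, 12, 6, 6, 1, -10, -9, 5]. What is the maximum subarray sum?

Using Kadane's algorithm on [-3, 12, 6, 6, 1, -10, -9, 5]:

Scanning through the array:
Position 1 (value 12): max_ending_here = 12, max_so_far = 12
Position 2 (value 6): max_ending_here = 18, max_so_far = 18
Position 3 (value 6): max_ending_here = 24, max_so_far = 24
Position 4 (value 1): max_ending_here = 25, max_so_far = 25
Position 5 (value -10): max_ending_here = 15, max_so_far = 25
Position 6 (value -9): max_ending_here = 6, max_so_far = 25
Position 7 (value 5): max_ending_here = 11, max_so_far = 25

Maximum subarray: [12, 6, 6, 1]
Maximum sum: 25

The maximum subarray is [12, 6, 6, 1] with sum 25. This subarray runs from index 1 to index 4.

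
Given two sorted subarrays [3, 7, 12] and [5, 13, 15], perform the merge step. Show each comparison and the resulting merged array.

Merging process:

Compare 3 vs 5: take 3 from left. Merged: [3]
Compare 7 vs 5: take 5 from right. Merged: [3, 5]
Compare 7 vs 13: take 7 from left. Merged: [3, 5, 7]
Compare 12 vs 13: take 12 from left. Merged: [3, 5, 7, 12]
Append remaining from right: [13, 15]. Merged: [3, 5, 7, 12, 13, 15]

Final merged array: [3, 5, 7, 12, 13, 15]
Total comparisons: 4

The merged array is [3, 5, 7, 12, 13, 15], requiring 4 comparisons. The merge step runs in O(n) time where n is the total number of elements.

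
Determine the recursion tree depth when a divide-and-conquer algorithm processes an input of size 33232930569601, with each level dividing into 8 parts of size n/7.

For divide and conquer with division factor 7:

Problem sizes at each level:
Level 0: 33232930569601
Level 1: 4747561509943
Level 2: 678223072849
Level 3: 96889010407
Level 4: 13841287201
Level 5: 1977326743
Level 6: 282475249
Level 7: 40353607
Level 8: 5764801
Level 9: 823543
Level 10: 117649
Level 11: 16807
Level 12: 2401
Level 13: 343
Level 14: 49
Level 15: 7
Level 16: 1

The root is level 0 and the size-1 base case is level 16 (the tree spans levels 0 through 16, i.e. 17 levels counting the root), so the depth is the number of divisions: log_7(33232930569601) = 16

The recursion tree depth is log_7(33232930569601) = 16. At each level, the problem size is divided by 7, so it takes 16 divisions to reduce to a base case of size 1. The algorithm makes 8 recursive calls at each level.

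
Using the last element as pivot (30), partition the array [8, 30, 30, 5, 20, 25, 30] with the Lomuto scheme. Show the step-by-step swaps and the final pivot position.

Lomuto partition with pivot = 30:

Initial array: [8, 30, 30, 5, 20, 25, 30]

arr[0]=8 <= 30: swap with position 0, array becomes [8, 30, 30, 5, 20, 25, 30]
arr[1]=30 <= 30: swap with position 1, array becomes [8, 30, 30, 5, 20, 25, 30]
arr[2]=30 <= 30: swap with position 2, array becomes [8, 30, 30, 5, 20, 25, 30]
arr[3]=5 <= 30: swap with position 3, array becomes [8, 30, 30, 5, 20, 25, 30]
arr[4]=20 <= 30: swap with position 4, array becomes [8, 30, 30, 5, 20, 25, 30]
arr[5]=25 <= 30: swap with position 5, array becomes [8, 30, 30, 5, 20, 25, 30]

Place pivot at position 6: [8, 30, 30, 5, 20, 25, 30]
Pivot position: 6

After partitioning with pivot 30, the array becomes [8, 30, 30, 5, 20, 25, 30]. The pivot is placed at index 6. All elements to the left of the pivot are <= 30, and all elements to the right are > 30.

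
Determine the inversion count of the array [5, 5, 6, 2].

Finding inversions in [5, 5, 6, 2]:

(0, 3): arr[0]=5 > arr[3]=2
(1, 3): arr[1]=5 > arr[3]=2
(2, 3): arr[2]=6 > arr[3]=2

Total inversions: 3

The array has 3 inversion(s): (0,3), (1,3), (2,3). Each pair (i,j) satisfies i < j and arr[i] > arr[j].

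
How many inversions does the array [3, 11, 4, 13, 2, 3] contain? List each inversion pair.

Finding inversions in [3, 11, 4, 13, 2, 3]:

(0, 4): arr[0]=3 > arr[4]=2
(1, 2): arr[1]=11 > arr[2]=4
(1, 4): arr[1]=11 > arr[4]=2
(1, 5): arr[1]=11 > arr[5]=3
(2, 4): arr[2]=4 > arr[4]=2
(2, 5): arr[2]=4 > arr[5]=3
(3, 4): arr[3]=13 > arr[4]=2
(3, 5): arr[3]=13 > arr[5]=3

Total inversions: 8

The array has 8 inversion(s): (0,4), (1,2), (1,4), (1,5), (2,4), (2,5), (3,4), (3,5). Each pair (i,j) satisfies i < j and arr[i] > arr[j].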